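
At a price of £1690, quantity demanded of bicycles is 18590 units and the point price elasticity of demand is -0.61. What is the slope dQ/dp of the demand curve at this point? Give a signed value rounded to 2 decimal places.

Ed = (dQ/dp)·(p/Q) ⇒ dQ/dp = Ed·Q/p = (-0.61)·18590/1690 = -6.71

-6.71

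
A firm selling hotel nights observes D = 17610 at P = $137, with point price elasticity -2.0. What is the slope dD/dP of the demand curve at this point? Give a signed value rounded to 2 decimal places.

-257.08

Ed = (dD/dP)·(P/D) ⇒ dD/dP = Ed·D/P = (-2.0)·17610/137 = -257.0802…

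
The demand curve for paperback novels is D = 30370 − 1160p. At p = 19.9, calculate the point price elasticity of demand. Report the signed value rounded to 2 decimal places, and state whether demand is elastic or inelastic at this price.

dD/dp = −1160. At p = 19.9, D = 30370 − 1160(19.9) = 7286.
Ed = (dD/dp)·(p/D) = −1160 × (19.9/7286) = -3.1682…
|Ed| = 3.17 > 1, so demand is elastic.

-3.17; elastic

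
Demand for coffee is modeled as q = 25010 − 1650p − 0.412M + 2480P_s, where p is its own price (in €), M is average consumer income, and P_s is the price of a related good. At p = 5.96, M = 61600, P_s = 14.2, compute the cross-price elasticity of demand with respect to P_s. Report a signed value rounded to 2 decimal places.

1.41

At the given values, q = 25010 − 1650(5.96) − 0.412(61600) + 2480(14.2) = 25012.8.
∂q/∂P_s = 2480.
E = (2480) × (14.2/25012.8) = 1.4079…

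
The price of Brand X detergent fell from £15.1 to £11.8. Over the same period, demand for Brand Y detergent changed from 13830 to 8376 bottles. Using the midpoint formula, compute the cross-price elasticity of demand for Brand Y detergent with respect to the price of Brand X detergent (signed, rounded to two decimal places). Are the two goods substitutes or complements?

%ΔQ_{Brand Y detergent} = (8376 − 13830)/avg = -5454/11103 = -0.491218…
%ΔP_{Brand X detergent} = (11.8 − 15.1)/avg = -3.3/13.45 = -0.245353…
E_cross = (-5454/11103) / (-3.3/13.45) = 2.0020…
E_cross > 0 ⇒ the goods are substitutes.

2.00; substitutes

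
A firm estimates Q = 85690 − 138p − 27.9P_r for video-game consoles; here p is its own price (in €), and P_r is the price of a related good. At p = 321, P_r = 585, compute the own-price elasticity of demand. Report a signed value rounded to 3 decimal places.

At the given values, Q = 85690 − 138(321) − 27.9(585) = 25070.5.
∂Q/∂p = −138.
E = (-138) × (321/25070.5) = -1.76693…

-1.767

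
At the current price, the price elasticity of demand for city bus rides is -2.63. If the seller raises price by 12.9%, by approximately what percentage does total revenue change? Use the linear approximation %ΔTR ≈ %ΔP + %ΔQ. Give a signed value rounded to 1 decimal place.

-21.0%

%ΔQ ≈ Ed × %ΔP = (-2.63) × (+12.9%) = -33.9270%
%ΔTR ≈ %ΔP + %ΔQ = (+12.9%) + (-33.9270%) = -21.0270%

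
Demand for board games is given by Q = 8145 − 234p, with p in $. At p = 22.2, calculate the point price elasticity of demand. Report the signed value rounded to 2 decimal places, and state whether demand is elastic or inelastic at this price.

dQ/dp = −234. At p = 22.2, Q = 8145 − 234(22.2) = 2950.2.
Ed = (dQ/dp)·(p/Q) = −234 × (22.2/2950.2) = -1.7608…
|Ed| = 1.76 > 1, so demand is elastic.

-1.76; elastic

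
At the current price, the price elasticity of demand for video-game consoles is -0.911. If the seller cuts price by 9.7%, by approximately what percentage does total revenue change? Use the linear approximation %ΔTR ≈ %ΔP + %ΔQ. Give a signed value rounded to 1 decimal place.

-0.9%

%ΔQ ≈ Ed × %ΔP = (-0.911) × (-9.7%) = +8.8367%
%ΔTR ≈ %ΔP + %ΔQ = (-9.7%) + (+8.8367%) = -0.8633%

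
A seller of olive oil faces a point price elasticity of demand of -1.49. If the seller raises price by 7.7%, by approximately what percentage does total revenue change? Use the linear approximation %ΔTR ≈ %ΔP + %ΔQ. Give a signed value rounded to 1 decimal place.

%ΔQ ≈ Ed × %ΔP = (-1.49) × (+7.7%) = -11.4730%
%ΔTR ≈ %ΔP + %ΔQ = (+7.7%) + (-11.4730%) = -3.7730%

-3.8%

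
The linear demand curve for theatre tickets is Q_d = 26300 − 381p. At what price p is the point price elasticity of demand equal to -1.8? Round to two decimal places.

44.38

Ed = −381p/(26300 − 381p). Set this equal to -1.8:
381p = 1.8·(26300 − 381p) ⇒ 381p(1 + 1.8) = 1.8·26300
p = 1.8·26300 / (381·2.8) = 44.3757…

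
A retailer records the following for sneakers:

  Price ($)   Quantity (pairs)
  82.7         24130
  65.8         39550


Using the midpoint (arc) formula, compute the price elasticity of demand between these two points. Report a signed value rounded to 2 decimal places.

-2.13

%ΔQ = (39550 − 24130) / [(24130 + 39550)/2] = 15420/31840 = 0.484296…
%ΔP = (65.8 − 82.7) / [(82.7 + 65.8)/2] = -16.9/74.25 = -0.227609…
Arc Ed = %ΔQ / %ΔP = (15420/31840) / (-16.9/74.25) = -2.1277…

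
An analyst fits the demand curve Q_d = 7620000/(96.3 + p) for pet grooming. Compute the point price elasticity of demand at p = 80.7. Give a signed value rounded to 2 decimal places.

dQ_d/dp = −7620000/(96.3 + p)² = -243.225. At p = 80.7, Q_d = 43050.8.
Ed = (dQ_d/dp)·(p/Q_d) = (-243.225) × (80.7/43050.8) = -0.4559…

-0.46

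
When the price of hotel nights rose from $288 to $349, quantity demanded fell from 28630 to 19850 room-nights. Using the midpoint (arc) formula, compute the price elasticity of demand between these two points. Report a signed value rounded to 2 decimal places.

%ΔQ = (19850 − 28630) / [(28630 + 19850)/2] = -8780/24240 = -0.362211…
%ΔP = (349 − 288) / [(288 + 349)/2] = 61/318.5 = 0.191522…
Arc Ed = %ΔQ / %ΔP = (-8780/24240) / (61/318.5) = -1.8912…

-1.89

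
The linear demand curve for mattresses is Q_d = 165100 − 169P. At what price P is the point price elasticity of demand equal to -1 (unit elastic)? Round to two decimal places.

Ed = −169P/(165100 − 169P). Set this equal to -1:
169P = 1·(165100 − 169P) ⇒ 169P(1 + 1) = 1·165100
P = 1·165100 / (169·2) = 488.4615…

488.46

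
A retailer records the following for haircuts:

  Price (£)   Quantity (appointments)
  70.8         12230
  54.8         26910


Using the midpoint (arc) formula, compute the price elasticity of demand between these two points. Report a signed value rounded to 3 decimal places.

%ΔQ = (26910 − 12230) / [(12230 + 26910)/2] = 14680/19570 = 0.750127…
%ΔP = (54.8 − 70.8) / [(70.8 + 54.8)/2] = -16/62.8 = -0.254777…
Arc Ed = %ΔQ / %ΔP = (14680/19570) / (-16/62.8) = -2.94425…

-2.944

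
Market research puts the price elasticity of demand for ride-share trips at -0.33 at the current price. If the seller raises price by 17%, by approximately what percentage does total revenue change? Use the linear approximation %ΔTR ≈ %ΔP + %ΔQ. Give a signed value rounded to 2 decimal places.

%ΔQ ≈ Ed × %ΔP = (-0.33) × (+17%) = -5.6100%
%ΔTR ≈ %ΔP + %ΔQ = (+17%) + (-5.6100%) = +11.3900%

+11.39%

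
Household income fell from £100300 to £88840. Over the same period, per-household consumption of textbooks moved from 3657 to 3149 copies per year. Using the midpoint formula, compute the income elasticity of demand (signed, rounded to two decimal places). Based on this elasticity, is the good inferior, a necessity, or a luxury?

%ΔQ = (3149 − 3657)/[( 3657 + 3149)/2] = -508/3403 = -0.149280…
%ΔIncome = (88840 − 100300)/[( 100300 + 88840)/2] = -11460/94570 = -0.121180…
E_income = (-508/3403) / (-11460/94570) = 1.2318…
E_income > 1 ⇒ normal good, luxury.

1.23; luxury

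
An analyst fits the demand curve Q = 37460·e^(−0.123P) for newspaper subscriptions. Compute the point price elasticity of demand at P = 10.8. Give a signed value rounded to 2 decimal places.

-1.33

dQ/dP = −0.123·Q = -1220.55. At P = 10.8, Q = 9923.18.
Ed = (dQ/dP)·(P/Q) = (-1220.55) × (10.8/9923.18) = -1.3284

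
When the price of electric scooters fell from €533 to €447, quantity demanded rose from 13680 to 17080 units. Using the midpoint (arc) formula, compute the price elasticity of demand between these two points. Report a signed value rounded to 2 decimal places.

%ΔQ = (17080 − 13680) / [(13680 + 17080)/2] = 3400/15380 = 0.221066…
%ΔP = (447 − 533) / [(533 + 447)/2] = -86/490 = -0.175510…
Arc Ed = %ΔQ / %ΔP = (3400/15380) / (-86/490) = -1.2595…

-1.26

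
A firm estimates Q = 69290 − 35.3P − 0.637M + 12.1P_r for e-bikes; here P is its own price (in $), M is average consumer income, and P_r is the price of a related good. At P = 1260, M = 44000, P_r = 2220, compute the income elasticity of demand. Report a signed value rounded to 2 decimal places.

At the given values, Q = 69290 − 35.3(1260) − 0.637(44000) + 12.1(2220) = 23646.
∂Q/∂M = -0.637.
E = (-0.637) × (44000/23646) = -1.1853…

-1.19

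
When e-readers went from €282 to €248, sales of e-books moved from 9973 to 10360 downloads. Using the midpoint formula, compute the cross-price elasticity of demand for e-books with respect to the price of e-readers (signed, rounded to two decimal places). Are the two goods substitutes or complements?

%ΔQ_{e-books} = (10360 − 9973)/avg = 387/10166.5 = 0.038066…
%ΔP_{e-readers} = (248 − 282)/avg = -34/265 = -0.128301…
E_cross = (387/10166.5) / (-34/265) = -0.2966…
E_cross < 0 ⇒ the goods are complements.

-0.30; complements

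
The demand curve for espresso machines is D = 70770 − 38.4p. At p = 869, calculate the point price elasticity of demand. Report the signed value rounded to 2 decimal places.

-0.89

dD/dp = −38.4. At p = 869, D = 70770 − 38.4(869) = 37400.4.
Ed = (dD/dp)·(p/D) = −38.4 × (869/37400.4) = -0.8922…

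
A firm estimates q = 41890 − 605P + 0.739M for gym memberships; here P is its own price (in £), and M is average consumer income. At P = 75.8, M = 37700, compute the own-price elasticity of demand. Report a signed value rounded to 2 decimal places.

-1.92

At the given values, q = 41890 − 605(75.8) + 0.739(37700) = 23891.3.
∂q/∂P = −605.
E = (-605) × (75.8/23891.3) = -1.9194…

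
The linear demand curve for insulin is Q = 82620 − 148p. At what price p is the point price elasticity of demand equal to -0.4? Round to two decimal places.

Ed = −148p/(82620 − 148p). Set this equal to -0.4:
148p = 0.4·(82620 − 148p) ⇒ 148p(1 + 0.4) = 0.4·82620
p = 0.4·82620 / (148·1.4) = 159.4980…

159.50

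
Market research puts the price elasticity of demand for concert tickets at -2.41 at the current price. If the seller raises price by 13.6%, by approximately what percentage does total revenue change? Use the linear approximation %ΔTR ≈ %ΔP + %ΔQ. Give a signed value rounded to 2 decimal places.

%ΔQ ≈ Ed × %ΔP = (-2.41) × (+13.6%) = -32.7760%
%ΔTR ≈ %ΔP + %ΔQ = (+13.6%) + (-32.7760%) = -19.1760%

-19.18%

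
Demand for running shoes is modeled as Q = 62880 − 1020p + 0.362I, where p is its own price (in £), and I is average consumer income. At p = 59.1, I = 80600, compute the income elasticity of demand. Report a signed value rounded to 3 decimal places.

0.918

At the given values, Q = 62880 − 1020(59.1) + 0.362(80600) = 31775.2.
∂Q/∂I = 0.362.
E = (0.362) × (80600/31775.2) = 0.91823…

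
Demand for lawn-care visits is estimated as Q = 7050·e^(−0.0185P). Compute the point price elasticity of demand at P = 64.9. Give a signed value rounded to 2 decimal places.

-1.20

dQ/dP = −0.0185·Q = -39.2577. At P = 64.9, Q = 2122.04.
Ed = (dQ/dP)·(P/Q) = (-39.2577) × (64.9/2122.04) = -1.2006…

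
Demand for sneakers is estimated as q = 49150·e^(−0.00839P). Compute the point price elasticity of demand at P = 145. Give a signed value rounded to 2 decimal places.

dq/dP = −0.00839·q = -122.164. At P = 145, q = 14560.7.
Ed = (dq/dP)·(P/q) = (-122.164) × (145/14560.7) = -1.2165…

-1.22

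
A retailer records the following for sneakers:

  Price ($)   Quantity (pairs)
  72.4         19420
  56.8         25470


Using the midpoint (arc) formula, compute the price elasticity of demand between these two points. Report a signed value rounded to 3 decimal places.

-1.116

%ΔQ = (25470 − 19420) / [(19420 + 25470)/2] = 6050/22445 = 0.269547…
%ΔP = (56.8 − 72.4) / [(72.4 + 56.8)/2] = -15.6/64.6 = -0.241486…
Arc Ed = %ΔQ / %ΔP = (6050/22445) / (-15.6/64.6) = -1.11620…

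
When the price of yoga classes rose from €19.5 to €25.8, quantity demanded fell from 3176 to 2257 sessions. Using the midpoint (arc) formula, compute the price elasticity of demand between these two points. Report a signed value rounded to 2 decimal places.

-1.22

%ΔQ = (2257 − 3176) / [(3176 + 2257)/2] = -919/2716.5 = -0.338302…
%ΔP = (25.8 − 19.5) / [(19.5 + 25.8)/2] = 6.3/22.65 = 0.278145…
Arc Ed = %ΔQ / %ΔP = (-919/2716.5) / (6.3/22.65) = -1.2162…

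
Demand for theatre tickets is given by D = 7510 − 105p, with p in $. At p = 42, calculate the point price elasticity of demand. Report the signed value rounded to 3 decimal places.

dD/dp = −105. At p = 42, D = 7510 − 105(42) = 3100.
Ed = (dD/dp)·(p/D) = −105 × (42/3100) = -1.42258…

-1.423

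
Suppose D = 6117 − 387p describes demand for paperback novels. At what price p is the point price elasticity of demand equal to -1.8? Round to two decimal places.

Ed = −387p/(6117 − 387p). Set this equal to -1.8:
387p = 1.8·(6117 − 387p) ⇒ 387p(1 + 1.8) = 1.8·6117
p = 1.8·6117 / (387·2.8) = 10.1611…

10.16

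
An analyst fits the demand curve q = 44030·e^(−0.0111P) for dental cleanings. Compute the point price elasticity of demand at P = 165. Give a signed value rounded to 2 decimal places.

dq/dP = −0.0111·q = -78.2819. At P = 165, q = 7052.42.
Ed = (dq/dP)·(P/q) = (-78.2819) × (165/7052.42) = -1.8315

-1.83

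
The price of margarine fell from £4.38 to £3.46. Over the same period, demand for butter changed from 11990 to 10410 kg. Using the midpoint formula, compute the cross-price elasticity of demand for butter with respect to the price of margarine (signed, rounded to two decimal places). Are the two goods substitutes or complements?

0.60; substitutes

%ΔQ_{butter} = (10410 − 11990)/avg = -1580/11200 = -0.141071…
%ΔP_{margarine} = (3.46 − 4.38)/avg = -0.92/3.92 = -0.234693…
E_cross = (-1580/11200) / (-0.92/3.92) = 0.6010…
E_cross > 0 ⇒ the goods are substitutes.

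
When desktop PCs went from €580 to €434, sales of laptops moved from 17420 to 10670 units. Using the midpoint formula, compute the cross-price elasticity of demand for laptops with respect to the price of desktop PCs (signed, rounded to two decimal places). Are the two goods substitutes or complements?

1.67; substitutes

%ΔQ_{laptops} = (10670 − 17420)/avg = -6750/14045 = -0.480598…
%ΔP_{desktop PCs} = (434 − 580)/avg = -146/507 = -0.287968…
E_cross = (-6750/14045) / (-146/507) = 1.6689…
E_cross > 0 ⇒ the goods are substitutes.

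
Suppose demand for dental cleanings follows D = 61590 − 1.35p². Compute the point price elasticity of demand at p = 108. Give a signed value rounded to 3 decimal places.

-0.687

dD/dp = −2·1.35·p = -291.6. At p = 108, D = 45843.6.
Ed = (dD/dp)·(p/D) = (-291.6) × (108/45843.6) = -0.68696…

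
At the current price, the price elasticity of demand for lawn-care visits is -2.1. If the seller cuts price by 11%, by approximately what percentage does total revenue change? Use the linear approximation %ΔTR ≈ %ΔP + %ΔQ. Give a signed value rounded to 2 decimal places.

+12.10%

%ΔQ ≈ Ed × %ΔP = (-2.1) × (-11%) = +23.1000%
%ΔTR ≈ %ΔP + %ΔQ = (-11%) + (+23.1000%) = +12.1000%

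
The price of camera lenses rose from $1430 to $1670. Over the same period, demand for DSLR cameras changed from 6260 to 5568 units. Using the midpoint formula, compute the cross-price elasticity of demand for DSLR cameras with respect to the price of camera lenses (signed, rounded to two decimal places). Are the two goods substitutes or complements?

%ΔQ_{DSLR cameras} = (5568 − 6260)/avg = -692/5914 = -0.117010…
%ΔP_{camera lenses} = (1670 − 1430)/avg = 240/1550 = 0.154838…
E_cross = (-692/5914) / (240/1550) = -0.7556…
E_cross < 0 ⇒ the goods are complements.

-0.76; complements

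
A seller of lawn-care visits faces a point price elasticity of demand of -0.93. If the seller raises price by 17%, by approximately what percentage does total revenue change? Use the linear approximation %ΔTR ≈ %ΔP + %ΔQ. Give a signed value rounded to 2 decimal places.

+1.19%

%ΔQ ≈ Ed × %ΔP = (-0.93) × (+17%) = -15.8100%
%ΔTR ≈ %ΔP + %ΔQ = (+17%) + (-15.8100%) = +1.1900%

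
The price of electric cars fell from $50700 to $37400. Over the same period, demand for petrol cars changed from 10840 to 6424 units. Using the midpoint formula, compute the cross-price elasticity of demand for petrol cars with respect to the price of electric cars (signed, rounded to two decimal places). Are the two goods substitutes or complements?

%ΔQ_{petrol cars} = (6424 − 10840)/avg = -4416/8632 = -0.511584…
%ΔP_{electric cars} = (37400 − 50700)/avg = -13300/44050 = -0.301929…
E_cross = (-4416/8632) / (-13300/44050) = 1.6943…
E_cross > 0 ⇒ the goods are substitutes.

1.69; substitutes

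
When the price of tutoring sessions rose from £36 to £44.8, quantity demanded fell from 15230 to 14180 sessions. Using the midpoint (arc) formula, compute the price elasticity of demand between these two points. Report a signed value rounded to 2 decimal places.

%ΔQ = (14180 − 15230) / [(15230 + 14180)/2] = -1050/14705 = -0.071404…
%ΔP = (44.8 − 36) / [(36 + 44.8)/2] = 8.8/40.4 = 0.217821…
Arc Ed = %ΔQ / %ΔP = (-1050/14705) / (8.8/40.4) = -0.3278…

-0.33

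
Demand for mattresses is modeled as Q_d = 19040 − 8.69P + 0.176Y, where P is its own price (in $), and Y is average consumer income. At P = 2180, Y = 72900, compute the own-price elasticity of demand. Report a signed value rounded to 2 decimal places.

-1.47

At the given values, Q_d = 19040 − 8.69(2180) + 0.176(72900) = 12926.2.
∂Q_d/∂P = −8.69.
E = (-8.69) × (2180/12926.2) = -1.4655…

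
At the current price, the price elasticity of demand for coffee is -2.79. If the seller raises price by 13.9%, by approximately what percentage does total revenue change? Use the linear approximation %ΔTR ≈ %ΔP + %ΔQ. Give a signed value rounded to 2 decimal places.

%ΔQ ≈ Ed × %ΔP = (-2.79) × (+13.9%) = -38.7810%
%ΔTR ≈ %ΔP + %ΔQ = (+13.9%) + (-38.7810%) = -24.8810%

-24.88%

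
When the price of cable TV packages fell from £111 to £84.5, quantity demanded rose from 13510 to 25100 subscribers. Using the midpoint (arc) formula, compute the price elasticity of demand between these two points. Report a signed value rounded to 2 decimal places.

%ΔQ = (25100 − 13510) / [(13510 + 25100)/2] = 11590/19305 = 0.600362…
%ΔP = (84.5 − 111) / [(111 + 84.5)/2] = -26.5/97.75 = -0.271099…
Arc Ed = %ΔQ / %ΔP = (11590/19305) / (-26.5/97.75) = -2.2145…

-2.21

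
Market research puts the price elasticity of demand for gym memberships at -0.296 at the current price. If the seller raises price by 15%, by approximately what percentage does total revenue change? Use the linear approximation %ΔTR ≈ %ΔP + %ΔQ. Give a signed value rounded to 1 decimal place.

%ΔQ ≈ Ed × %ΔP = (-0.296) × (+15%) = -4.4400%
%ΔTR ≈ %ΔP + %ΔQ = (+15%) + (-4.4400%) = +10.5600%

+10.6%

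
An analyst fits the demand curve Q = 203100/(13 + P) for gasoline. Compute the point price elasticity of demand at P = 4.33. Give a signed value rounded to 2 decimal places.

dQ/dP = −203100/(13 + P)² = -676.259. At P = 4.33, Q = 11719.6.
Ed = (dQ/dP)·(P/Q) = (-676.259) × (4.33/11719.6) = -0.2498…

-0.25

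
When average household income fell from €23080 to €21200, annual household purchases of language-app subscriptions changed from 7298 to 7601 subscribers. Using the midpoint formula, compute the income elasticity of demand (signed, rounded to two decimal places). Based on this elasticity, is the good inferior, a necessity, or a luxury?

%ΔQ = (7601 − 7298)/[( 7298 + 7601)/2] = 303/7449.5 = 0.040673…
%ΔIncome = (21200 − 23080)/[( 23080 + 21200)/2] = -1880/22140 = -0.084914…
E_income = (303/7449.5) / (-1880/22140) = -0.4789…
E_income < 0 ⇒ inferior good.

-0.48; inferior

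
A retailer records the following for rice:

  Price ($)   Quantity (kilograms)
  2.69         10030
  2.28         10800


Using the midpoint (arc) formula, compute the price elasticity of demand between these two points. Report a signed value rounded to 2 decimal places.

-0.45

%ΔQ = (10800 − 10030) / [(10030 + 10800)/2] = 770/10415 = 0.073931…
%ΔP = (2.28 − 2.69) / [(2.69 + 2.28)/2] = -0.41/2.485 = -0.164989…
Arc Ed = %ΔQ / %ΔP = (770/10415) / (-0.41/2.485) = -0.4480…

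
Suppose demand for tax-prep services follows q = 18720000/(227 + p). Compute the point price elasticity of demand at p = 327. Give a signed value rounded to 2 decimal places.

-0.59

dq/dp = −18720000/(227 + p)² = -60.9939. At p = 327, q = 33790.6.
Ed = (dq/dp)·(p/q) = (-60.9939) × (327/33790.6) = -0.5902…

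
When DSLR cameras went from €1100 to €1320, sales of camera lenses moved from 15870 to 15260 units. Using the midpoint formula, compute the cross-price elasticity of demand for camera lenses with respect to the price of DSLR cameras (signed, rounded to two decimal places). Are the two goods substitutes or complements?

-0.22; complements

%ΔQ_{camera lenses} = (15260 − 15870)/avg = -610/15565 = -0.039190…
%ΔP_{DSLR cameras} = (1320 − 1100)/avg = 220/1210 = 0.181818…
E_cross = (-610/15565) / (220/1210) = -0.2155…
E_cross < 0 ⇒ the goods are complements.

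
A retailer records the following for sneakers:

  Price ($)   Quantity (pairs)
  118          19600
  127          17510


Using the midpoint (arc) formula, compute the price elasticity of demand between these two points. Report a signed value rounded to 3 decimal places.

%ΔQ = (17510 − 19600) / [(19600 + 17510)/2] = -2090/18555 = -0.112638…
%ΔP = (127 − 118) / [(118 + 127)/2] = 9/122.5 = 0.073469…
Arc Ed = %ΔQ / %ΔP = (-2090/18555) / (9/122.5) = -1.53312…

-1.533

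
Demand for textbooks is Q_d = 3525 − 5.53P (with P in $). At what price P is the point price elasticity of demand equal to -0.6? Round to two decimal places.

239.04

Ed = −5.53P/(3525 − 5.53P). Set this equal to -0.6:
5.53P = 0.6·(3525 − 5.53P) ⇒ 5.53P(1 + 0.6) = 0.6·3525
P = 0.6·3525 / (5.53·1.6) = 239.0370…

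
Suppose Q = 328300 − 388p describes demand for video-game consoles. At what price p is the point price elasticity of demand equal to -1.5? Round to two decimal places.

507.68

Ed = −388p/(328300 − 388p). Set this equal to -1.5:
388p = 1.5·(328300 − 388p) ⇒ 388p(1 + 1.5) = 1.5·328300
p = 1.5·328300 / (388·2.5) = 507.6804…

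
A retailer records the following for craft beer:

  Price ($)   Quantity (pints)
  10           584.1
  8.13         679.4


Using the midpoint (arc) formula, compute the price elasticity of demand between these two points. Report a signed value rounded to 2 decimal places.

-0.73

%ΔQ = (679.4 − 584.1) / [(584.1 + 679.4)/2] = 95.3/631.75 = 0.150850…
%ΔP = (8.13 − 10) / [(10 + 8.13)/2] = -1.87/9.065 = -0.206287…
Arc Ed = %ΔQ / %ΔP = (95.3/631.75) / (-1.87/9.065) = -0.7312…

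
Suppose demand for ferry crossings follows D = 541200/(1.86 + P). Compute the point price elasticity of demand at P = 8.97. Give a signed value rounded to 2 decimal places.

dD/dP = −541200/(1.86 + P)² = -4614.25. At P = 8.97, D = 49972.3.
Ed = (dD/dP)·(P/D) = (-4614.25) × (8.97/49972.3) = -0.8282…

-0.83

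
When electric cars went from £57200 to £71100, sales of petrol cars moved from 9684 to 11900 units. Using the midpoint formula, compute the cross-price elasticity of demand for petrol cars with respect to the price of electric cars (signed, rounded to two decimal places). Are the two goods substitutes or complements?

%ΔQ_{petrol cars} = (11900 − 9684)/avg = 2216/10792 = 0.205337…
%ΔP_{electric cars} = (71100 − 57200)/avg = 13900/64150 = 0.216679…
E_cross = (2216/10792) / (13900/64150) = 0.9476…
E_cross > 0 ⇒ the goods are substitutes.

0.95; substitutes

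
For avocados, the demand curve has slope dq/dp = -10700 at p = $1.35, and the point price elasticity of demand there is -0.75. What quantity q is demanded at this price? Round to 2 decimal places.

19260.00

Ed = (dq/dp)·(p/q) ⇒ q = (dq/dp)·p/Ed = (-10700)·1.35/(-0.75) = 19260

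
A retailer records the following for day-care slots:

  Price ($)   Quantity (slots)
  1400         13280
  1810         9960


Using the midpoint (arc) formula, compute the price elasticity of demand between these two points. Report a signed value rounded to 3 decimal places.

-1.118

%ΔQ = (9960 − 13280) / [(13280 + 9960)/2] = -3320/11620 = -0.285714…
%ΔP = (1810 − 1400) / [(1400 + 1810)/2] = 410/1605 = 0.255451…
Arc Ed = %ΔQ / %ΔP = (-3320/11620) / (410/1605) = -1.11846…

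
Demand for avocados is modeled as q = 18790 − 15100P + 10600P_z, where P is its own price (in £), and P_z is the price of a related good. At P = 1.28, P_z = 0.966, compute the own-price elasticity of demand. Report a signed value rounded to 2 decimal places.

At the given values, q = 18790 − 15100(1.28) + 10600(0.966) = 9701.6.
∂q/∂P = −15100.
E = (-15100) × (1.28/9701.6) = -1.9922…

-1.99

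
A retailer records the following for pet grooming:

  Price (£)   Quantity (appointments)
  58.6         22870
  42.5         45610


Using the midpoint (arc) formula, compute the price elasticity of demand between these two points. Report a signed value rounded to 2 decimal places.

-2.09

%ΔQ = (45610 − 22870) / [(22870 + 45610)/2] = 22740/34240 = 0.664135…
%ΔP = (42.5 − 58.6) / [(58.6 + 42.5)/2] = -16.1/50.55 = -0.318496…
Arc Ed = %ΔQ / %ΔP = (22740/34240) / (-16.1/50.55) = -2.0852…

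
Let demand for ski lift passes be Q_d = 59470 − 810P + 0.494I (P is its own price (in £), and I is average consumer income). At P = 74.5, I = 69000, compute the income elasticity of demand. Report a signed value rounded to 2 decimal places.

1.03

At the given values, Q_d = 59470 − 810(74.5) + 0.494(69000) = 33211.
∂Q_d/∂I = 0.494.
E = (0.494) × (69000/33211) = 1.0263…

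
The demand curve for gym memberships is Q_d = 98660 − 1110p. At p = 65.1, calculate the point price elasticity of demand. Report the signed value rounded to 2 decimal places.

dQ_d/dp = −1110. At p = 65.1, Q_d = 98660 − 1110(65.1) = 26399.
Ed = (dQ_d/dp)·(p/Q_d) = −1110 × (65.1/26399) = -2.7372…

-2.74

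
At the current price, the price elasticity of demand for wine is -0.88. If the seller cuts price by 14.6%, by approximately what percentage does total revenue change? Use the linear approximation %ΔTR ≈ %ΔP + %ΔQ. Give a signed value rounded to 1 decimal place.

-1.8%

%ΔQ ≈ Ed × %ΔP = (-0.88) × (-14.6%) = +12.8480%
%ΔTR ≈ %ΔP + %ΔQ = (-14.6%) + (+12.8480%) = -1.7520%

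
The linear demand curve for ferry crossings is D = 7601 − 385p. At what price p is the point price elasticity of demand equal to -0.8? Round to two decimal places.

8.77

Ed = −385p/(7601 − 385p). Set this equal to -0.8:
385p = 0.8·(7601 − 385p) ⇒ 385p(1 + 0.8) = 0.8·7601
p = 0.8·7601 / (385·1.8) = 8.7746…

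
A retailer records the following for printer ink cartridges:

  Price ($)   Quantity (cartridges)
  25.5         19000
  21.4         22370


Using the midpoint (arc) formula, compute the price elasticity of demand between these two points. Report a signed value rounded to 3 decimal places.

%ΔQ = (22370 − 19000) / [(19000 + 22370)/2] = 3370/20685 = 0.162919…
%ΔP = (21.4 − 25.5) / [(25.5 + 21.4)/2] = -4.1/23.45 = -0.174840…
Arc Ed = %ΔQ / %ΔP = (3370/20685) / (-4.1/23.45) = -0.93182…

-0.932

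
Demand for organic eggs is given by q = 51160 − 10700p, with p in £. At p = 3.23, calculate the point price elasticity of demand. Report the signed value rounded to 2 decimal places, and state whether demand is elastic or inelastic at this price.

dq/dp = −10700. At p = 3.23, q = 51160 − 10700(3.23) = 16599.
Ed = (dq/dp)·(p/q) = −10700 × (3.23/16599) = -2.0821…
|Ed| = 2.08 > 1, so demand is elastic.

-2.08; elastic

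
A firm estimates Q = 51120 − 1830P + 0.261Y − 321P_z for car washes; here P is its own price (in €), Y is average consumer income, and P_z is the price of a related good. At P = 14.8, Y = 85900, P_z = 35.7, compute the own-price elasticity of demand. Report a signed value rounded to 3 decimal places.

-0.774

At the given values, Q = 51120 − 1830(14.8) + 0.261(85900) − 321(35.7) = 34996.2.
∂Q/∂P = −1830.
E = (-1830) × (14.8/34996.2) = -0.77391…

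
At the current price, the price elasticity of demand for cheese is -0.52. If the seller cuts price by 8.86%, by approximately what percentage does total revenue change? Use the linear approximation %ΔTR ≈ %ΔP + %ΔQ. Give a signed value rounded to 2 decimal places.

-4.25%

%ΔQ ≈ Ed × %ΔP = (-0.52) × (-8.86%) = +4.6072%
%ΔTR ≈ %ΔP + %ΔQ = (-8.86%) + (+4.6072%) = -4.2528%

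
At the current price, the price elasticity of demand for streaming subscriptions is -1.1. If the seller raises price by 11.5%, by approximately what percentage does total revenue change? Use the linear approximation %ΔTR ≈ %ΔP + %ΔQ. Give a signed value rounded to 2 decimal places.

-1.15%

%ΔQ ≈ Ed × %ΔP = (-1.1) × (+11.5%) = -12.6500%
%ΔTR ≈ %ΔP + %ΔQ = (+11.5%) + (-12.6500%) = -1.1500%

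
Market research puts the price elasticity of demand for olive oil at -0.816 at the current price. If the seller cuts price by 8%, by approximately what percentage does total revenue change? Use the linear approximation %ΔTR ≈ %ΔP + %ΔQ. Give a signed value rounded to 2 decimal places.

-1.47%

%ΔQ ≈ Ed × %ΔP = (-0.816) × (-8%) = +6.5280%
%ΔTR ≈ %ΔP + %ΔQ = (-8%) + (+6.5280%) = -1.4720%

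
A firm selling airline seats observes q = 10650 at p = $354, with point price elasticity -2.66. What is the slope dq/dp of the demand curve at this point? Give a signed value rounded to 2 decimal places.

-80.03

Ed = (dq/dp)·(p/q) ⇒ dq/dp = Ed·q/p = (-2.66)·10650/354 = -80.0254…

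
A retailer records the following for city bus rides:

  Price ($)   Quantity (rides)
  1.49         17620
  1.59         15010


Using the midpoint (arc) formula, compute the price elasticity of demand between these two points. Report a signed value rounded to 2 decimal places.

-2.46

%ΔQ = (15010 − 17620) / [(17620 + 15010)/2] = -2610/16315 = -0.159975…
%ΔP = (1.59 − 1.49) / [(1.49 + 1.59)/2] = 0.1/1.54 = 0.064935…
Arc Ed = %ΔQ / %ΔP = (-2610/16315) / (0.1/1.54) = -2.4636…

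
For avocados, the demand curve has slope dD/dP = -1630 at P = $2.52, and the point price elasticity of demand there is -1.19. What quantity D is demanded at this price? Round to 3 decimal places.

3451.765

Ed = (dD/dP)·(P/D) ⇒ D = (dD/dP)·P/Ed = (-1630)·2.52/(-1.19) = 3451.76470…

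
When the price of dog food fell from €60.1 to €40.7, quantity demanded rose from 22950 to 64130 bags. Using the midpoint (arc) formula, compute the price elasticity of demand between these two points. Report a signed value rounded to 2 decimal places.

%ΔQ = (64130 − 22950) / [(22950 + 64130)/2] = 41180/43540 = 0.945796…
%ΔP = (40.7 − 60.1) / [(60.1 + 40.7)/2] = -19.4/50.4 = -0.384920…
Arc Ed = %ΔQ / %ΔP = (41180/43540) / (-19.4/50.4) = -2.4571…

-2.46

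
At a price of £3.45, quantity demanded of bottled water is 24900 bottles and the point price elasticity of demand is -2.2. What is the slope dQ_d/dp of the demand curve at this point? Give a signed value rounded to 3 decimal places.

-15878.261

Ed = (dQ_d/dp)·(p/Q_d) ⇒ dQ_d/dp = Ed·Q_d/p = (-2.2)·24900/3.45 = -15878.26086…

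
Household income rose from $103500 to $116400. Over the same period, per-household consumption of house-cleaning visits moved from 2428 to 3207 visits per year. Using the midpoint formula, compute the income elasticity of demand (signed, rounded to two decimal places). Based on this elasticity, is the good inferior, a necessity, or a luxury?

%ΔQ = (3207 − 2428)/[( 2428 + 3207)/2] = 779/2817.5 = 0.276486…
%ΔIncome = (116400 − 103500)/[( 103500 + 116400)/2] = 12900/109950 = 0.117326…
E_income = (779/2817.5) / (12900/109950) = 2.3565…
E_income > 1 ⇒ normal good, luxury.

2.36; luxury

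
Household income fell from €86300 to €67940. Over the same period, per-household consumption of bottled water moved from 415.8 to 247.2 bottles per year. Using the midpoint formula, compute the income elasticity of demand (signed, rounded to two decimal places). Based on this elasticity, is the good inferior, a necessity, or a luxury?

2.14; luxury

%ΔQ = (247.2 − 415.8)/[( 415.8 + 247.2)/2] = -168.6/331.5 = -0.508597…
%ΔIncome = (67940 − 86300)/[( 86300 + 67940)/2] = -18360/77120 = -0.238070…
E_income = (-168.6/331.5) / (-18360/77120) = 2.1363…
E_income > 1 ⇒ normal good, luxury.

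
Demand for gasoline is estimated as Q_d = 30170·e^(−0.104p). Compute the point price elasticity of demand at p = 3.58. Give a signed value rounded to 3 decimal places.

dQ_d/dp = −0.104·Q_d = -2162.28. At p = 3.58, Q_d = 20791.2.
Ed = (dQ_d/dp)·(p/Q_d) = (-2162.28) × (3.58/20791.2) = -0.37232

-0.372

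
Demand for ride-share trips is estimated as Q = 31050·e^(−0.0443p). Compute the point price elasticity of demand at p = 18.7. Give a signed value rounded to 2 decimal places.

dQ/dp = −0.0443·Q = -600.747. At p = 18.7, Q = 13560.9.
Ed = (dQ/dp)·(p/Q) = (-600.747) × (18.7/13560.9) = -0.8284…

-0.83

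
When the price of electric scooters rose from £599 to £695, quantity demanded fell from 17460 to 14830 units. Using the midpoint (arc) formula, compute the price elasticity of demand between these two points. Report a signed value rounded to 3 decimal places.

-1.098

%ΔQ = (14830 − 17460) / [(17460 + 14830)/2] = -2630/16145 = -0.162898…
%ΔP = (695 − 599) / [(599 + 695)/2] = 96/647 = 0.148377…
Arc Ed = %ΔQ / %ΔP = (-2630/16145) / (96/647) = -1.09786…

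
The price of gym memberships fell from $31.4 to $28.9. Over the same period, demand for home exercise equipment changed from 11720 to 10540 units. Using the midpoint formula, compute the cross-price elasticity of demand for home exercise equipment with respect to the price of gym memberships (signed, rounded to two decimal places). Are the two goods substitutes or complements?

1.28; substitutes

%ΔQ_{home exercise equipment} = (10540 − 11720)/avg = -1180/11130 = -0.106019…
%ΔP_{gym memberships} = (28.9 − 31.4)/avg = -2.5/30.15 = -0.082918…
E_cross = (-1180/11130) / (-2.5/30.15) = 1.2785…
E_cross > 0 ⇒ the goods are substitutes.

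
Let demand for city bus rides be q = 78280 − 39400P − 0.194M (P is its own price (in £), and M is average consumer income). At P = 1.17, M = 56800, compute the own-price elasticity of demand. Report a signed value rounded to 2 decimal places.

-2.18

At the given values, q = 78280 − 39400(1.17) − 0.194(56800) = 21162.8.
∂q/∂P = −39400.
E = (-39400) × (1.17/21162.8) = -2.1782…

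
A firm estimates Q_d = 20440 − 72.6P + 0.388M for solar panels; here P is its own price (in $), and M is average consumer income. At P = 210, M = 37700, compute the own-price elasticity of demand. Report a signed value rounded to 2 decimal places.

At the given values, Q_d = 20440 − 72.6(210) + 0.388(37700) = 19821.6.
∂Q_d/∂P = −72.6.
E = (-72.6) × (210/19821.6) = -0.7691…

-0.77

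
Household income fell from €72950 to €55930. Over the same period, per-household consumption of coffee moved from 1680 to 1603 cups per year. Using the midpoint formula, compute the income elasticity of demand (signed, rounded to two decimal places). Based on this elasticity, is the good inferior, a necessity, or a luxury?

0.18; necessity

%ΔQ = (1603 − 1680)/[( 1680 + 1603)/2] = -77/1641.5 = -0.046908…
%ΔIncome = (55930 − 72950)/[( 72950 + 55930)/2] = -17020/64440 = -0.264121…
E_income = (-77/1641.5) / (-17020/64440) = 0.1776…
0 < E_income < 1 ⇒ normal good, necessity.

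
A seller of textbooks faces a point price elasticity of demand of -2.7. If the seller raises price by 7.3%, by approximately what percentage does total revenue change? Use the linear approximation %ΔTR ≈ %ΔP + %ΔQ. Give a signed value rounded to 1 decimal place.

-12.4%

%ΔQ ≈ Ed × %ΔP = (-2.7) × (+7.3%) = -19.7100%
%ΔTR ≈ %ΔP + %ΔQ = (+7.3%) + (-19.7100%) = -12.4100%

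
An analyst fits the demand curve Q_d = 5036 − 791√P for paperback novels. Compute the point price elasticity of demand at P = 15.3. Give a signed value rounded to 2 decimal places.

-0.80

dQ_d/dP = −791/(2√P) = -101.112. At P = 15.3, Q_d = 1941.99.
Ed = (dQ_d/dP)·(P/Q_d) = (-101.112) × (15.3/1941.99) = -0.7966…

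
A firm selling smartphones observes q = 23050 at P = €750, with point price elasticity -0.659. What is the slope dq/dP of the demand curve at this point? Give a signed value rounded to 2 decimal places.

Ed = (dq/dP)·(P/q) ⇒ dq/dP = Ed·q/P = (-0.659)·23050/750 = -20.2532…

-20.25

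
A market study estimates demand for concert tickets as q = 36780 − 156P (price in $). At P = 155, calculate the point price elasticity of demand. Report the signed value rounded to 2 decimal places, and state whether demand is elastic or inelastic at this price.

dq/dP = −156. At P = 155, q = 36780 − 156(155) = 12600.
Ed = (dq/dP)·(P/q) = −156 × (155/12600) = -1.9190…
|Ed| = 1.92 > 1, so demand is elastic.

-1.92; elastic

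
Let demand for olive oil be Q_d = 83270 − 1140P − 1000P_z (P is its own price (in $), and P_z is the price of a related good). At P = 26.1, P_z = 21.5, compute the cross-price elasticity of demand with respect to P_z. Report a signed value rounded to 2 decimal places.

At the given values, Q_d = 83270 − 1140(26.1) − 1000(21.5) = 32016.
∂Q_d/∂P_z = -1000.
E = (-1000) × (21.5/32016) = -0.6715…

-0.67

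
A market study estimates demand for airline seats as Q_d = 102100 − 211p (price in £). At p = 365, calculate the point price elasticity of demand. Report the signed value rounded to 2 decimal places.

-3.07

dQ_d/dp = −211. At p = 365, Q_d = 102100 − 211(365) = 25085.
Ed = (dQ_d/dp)·(p/Q_d) = −211 × (365/25085) = -3.0701…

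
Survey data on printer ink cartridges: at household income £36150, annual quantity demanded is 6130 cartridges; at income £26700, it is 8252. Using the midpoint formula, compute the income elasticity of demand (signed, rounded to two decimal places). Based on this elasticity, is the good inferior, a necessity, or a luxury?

%ΔQ = (8252 − 6130)/[( 6130 + 8252)/2] = 2122/7191 = 0.295091…
%ΔIncome = (26700 − 36150)/[( 36150 + 26700)/2] = -9450/31425 = -0.300715…
E_income = (2122/7191) / (-9450/31425) = -0.9812…
E_income < 0 ⇒ inferior good.

-0.98; inferior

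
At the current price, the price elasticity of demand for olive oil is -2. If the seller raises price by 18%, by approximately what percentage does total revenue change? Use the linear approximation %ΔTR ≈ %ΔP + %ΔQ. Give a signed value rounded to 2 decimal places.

-18.00%

%ΔQ ≈ Ed × %ΔP = (-2) × (+18%) = -36.0000%
%ΔTR ≈ %ΔP + %ΔQ = (+18%) + (-36.0000%) = -18.0000%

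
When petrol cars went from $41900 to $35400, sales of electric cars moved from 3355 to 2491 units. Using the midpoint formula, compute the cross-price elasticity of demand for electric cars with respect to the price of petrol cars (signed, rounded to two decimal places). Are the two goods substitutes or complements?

1.76; substitutes

%ΔQ_{electric cars} = (2491 − 3355)/avg = -864/2923 = -0.295586…
%ΔP_{petrol cars} = (35400 − 41900)/avg = -6500/38650 = -0.168175…
E_cross = (-864/2923) / (-6500/38650) = 1.7576…
E_cross > 0 ⇒ the goods are substitutes.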